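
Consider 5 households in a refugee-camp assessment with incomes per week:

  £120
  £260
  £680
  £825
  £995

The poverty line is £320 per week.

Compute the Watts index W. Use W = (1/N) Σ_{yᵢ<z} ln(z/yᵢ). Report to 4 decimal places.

0.2377

Poor units: £120, £260 (q = 2 of N = 5).
ln(z/y) terms: ln(320/120) = 0.9808; ln(320/260) = 0.2076.
W = 1.188469 / 5 = 0.2377.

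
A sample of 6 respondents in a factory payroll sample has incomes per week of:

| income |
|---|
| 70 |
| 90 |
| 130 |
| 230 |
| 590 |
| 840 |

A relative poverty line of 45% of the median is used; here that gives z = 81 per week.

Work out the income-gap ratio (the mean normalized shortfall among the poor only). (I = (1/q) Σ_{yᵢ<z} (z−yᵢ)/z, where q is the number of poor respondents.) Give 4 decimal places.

Below the line: 70 (q = 1 of N = 6).
Shortfall ratios (z−y)/z: 0.1358; sum = 0.135802.
I averages over the q = 1 poor units only: 0.135802 / 1 = 0.1358.

0.1358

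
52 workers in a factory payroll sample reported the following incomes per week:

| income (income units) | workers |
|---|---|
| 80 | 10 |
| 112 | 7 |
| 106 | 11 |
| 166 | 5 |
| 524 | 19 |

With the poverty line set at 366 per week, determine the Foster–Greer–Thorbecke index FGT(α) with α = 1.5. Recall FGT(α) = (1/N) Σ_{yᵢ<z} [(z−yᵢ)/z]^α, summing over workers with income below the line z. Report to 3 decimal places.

0.376

Below the line: 10×80, 11×106, 7×112, 5×166 (q = 33 of N = 52).
Gap ratios (z−y)/z: (366−80)/366 = 0.7814 (×10); (366−106)/366 = 0.7104 (×11); (366−112)/366 = 0.6940 (×7); (366−166)/366 = 0.5464 (×5).
Raised to α = 1.5: 0.69076 (×10); 0.59874 (×11); 0.57813 (×7); 0.40395 (×5).
Sum = 19.560418; FGT(1.5) = 19.560418 / 52 = 0.376.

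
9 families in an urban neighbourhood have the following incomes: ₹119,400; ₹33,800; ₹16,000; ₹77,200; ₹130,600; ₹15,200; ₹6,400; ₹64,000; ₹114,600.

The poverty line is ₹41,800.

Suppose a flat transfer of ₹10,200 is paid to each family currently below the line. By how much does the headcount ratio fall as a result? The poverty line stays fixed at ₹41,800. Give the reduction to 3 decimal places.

Before: below the line — ₹6,400, ₹15,200, ₹16,000, ₹33,800; headcount ratio = 0.44444.
After the ₹10,200 transfer: below the line — ₹16,600, ₹25,400, ₹26,200; headcount ratio = 0.33333.
Reduction = 0.44444 − 0.33333 = 0.111.

0.111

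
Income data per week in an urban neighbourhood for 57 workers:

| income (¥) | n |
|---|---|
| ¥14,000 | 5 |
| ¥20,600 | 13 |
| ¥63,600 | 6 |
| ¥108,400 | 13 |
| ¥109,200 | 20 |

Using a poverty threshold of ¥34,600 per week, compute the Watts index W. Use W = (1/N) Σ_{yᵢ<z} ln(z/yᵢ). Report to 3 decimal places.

0.198

Poor units: 5×¥14,000, 13×¥20,600 (q = 18 of N = 57).
ln(z/y) terms: ln(34600/14000) = 0.9048 (×5); ln(34600/20600) = 0.5186 (×13).
W = 11.265296 / 57 = 0.198.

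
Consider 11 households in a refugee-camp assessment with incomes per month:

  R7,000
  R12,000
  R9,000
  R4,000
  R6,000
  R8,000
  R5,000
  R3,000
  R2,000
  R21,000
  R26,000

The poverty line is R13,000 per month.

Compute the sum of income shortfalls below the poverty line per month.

Below the line: R2,000, R3,000, R4,000, R5,000, R6,000, R7,000, R8,000, R9,000, R12,000 (q = 9 of N = 11).
Individual gaps: 13000−2000 = 11000; 13000−3000 = 10000; 13000−4000 = 9000; 13000−5000 = 8000; 13000−6000 = 7000; 13000−7000 = 6000; 13000−8000 = 5000; 13000−9000 = 4000; 13000−12000 = 1000.
Aggregate gap = R61,000.

R61,000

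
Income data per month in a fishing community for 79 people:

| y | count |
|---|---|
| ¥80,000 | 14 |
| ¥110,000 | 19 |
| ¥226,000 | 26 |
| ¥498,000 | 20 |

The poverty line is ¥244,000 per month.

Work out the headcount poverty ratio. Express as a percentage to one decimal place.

74.7%

59 of the 79 people have income below ¥244,000.
H = 59/79 = 74.7%.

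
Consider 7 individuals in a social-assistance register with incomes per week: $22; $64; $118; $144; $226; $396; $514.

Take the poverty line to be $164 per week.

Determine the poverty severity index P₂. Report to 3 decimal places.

0.174

Below the line: $22, $64, $118, $144 (q = 4 of N = 7).
Normalized shortfalls: (164−22)/164 = 0.8659; (164−64)/164 = 0.6098; (164−118)/164 = 0.2805; (164−144)/164 = 0.1220.
Squared: 0.7497; 0.3718; 0.0787; 0.0149.
Sum = 1.215051; P₂ = 1.215051 / 7 = 0.174.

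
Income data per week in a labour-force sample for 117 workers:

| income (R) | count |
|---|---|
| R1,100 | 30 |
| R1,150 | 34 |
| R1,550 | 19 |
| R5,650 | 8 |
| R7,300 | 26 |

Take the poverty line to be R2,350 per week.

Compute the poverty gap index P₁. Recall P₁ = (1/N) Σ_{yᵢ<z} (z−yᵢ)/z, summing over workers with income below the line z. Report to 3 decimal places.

0.340

Below the line: 30×R1,100, 34×R1,150, 19×R1,550 (q = 83 of N = 117).
Relative gaps: (2350−1100)/2350 = 0.5319 (×30); (2350−1150)/2350 = 0.5106 (×34); (2350−1550)/2350 = 0.3404 (×19).
Σ = 39.787234. Dividing by the full population N = 117 gives P₁ = 0.340.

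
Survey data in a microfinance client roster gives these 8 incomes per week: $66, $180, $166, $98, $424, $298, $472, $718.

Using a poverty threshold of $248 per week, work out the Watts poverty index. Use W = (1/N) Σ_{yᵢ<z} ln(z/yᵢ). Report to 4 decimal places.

0.3718

Below z: $66, $98, $166, $180 (q = 4 of N = 8).
ln(z/y) terms: ln(248/66) = 1.3238; ln(248/98) = 0.9285; ln(248/166) = 0.4014; ln(248/180) = 0.3205.
W = 2.974148 / 8 = 0.3718.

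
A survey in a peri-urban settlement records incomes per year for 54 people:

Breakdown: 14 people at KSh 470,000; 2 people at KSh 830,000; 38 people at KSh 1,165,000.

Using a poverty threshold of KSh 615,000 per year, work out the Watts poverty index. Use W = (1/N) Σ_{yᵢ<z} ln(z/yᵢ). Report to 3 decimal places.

0.070

Incomes under z: 14×KSh 470,000 (q = 14 of N = 54).
Log shortfalls: ln(615000/470000) = 0.2689 (×14).
W = 3.764454 / 54 = 0.070.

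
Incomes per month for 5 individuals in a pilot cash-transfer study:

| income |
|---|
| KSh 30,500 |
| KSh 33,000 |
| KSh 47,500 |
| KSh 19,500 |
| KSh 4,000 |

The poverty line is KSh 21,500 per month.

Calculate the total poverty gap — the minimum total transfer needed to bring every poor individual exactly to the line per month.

KSh 19,500

Incomes under z: KSh 4,000, KSh 19,500 (q = 2 of N = 5).
Individual gaps: 21500−4000 = 17500; 21500−19500 = 2000.
Aggregate gap = KSh 19,500.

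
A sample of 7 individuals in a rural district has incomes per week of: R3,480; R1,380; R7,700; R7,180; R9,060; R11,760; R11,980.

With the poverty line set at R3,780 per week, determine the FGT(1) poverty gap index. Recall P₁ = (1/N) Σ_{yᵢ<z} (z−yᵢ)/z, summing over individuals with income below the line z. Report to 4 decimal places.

Below z: R1,380, R3,480 (q = 2 of N = 7).
Shortfall ratios: (3780−1380)/3780 = 0.6349; (3780−3480)/3780 = 0.0794.
Σ = 0.714286. Dividing by the full population N = 7 gives P₁ = 0.1020.

0.1020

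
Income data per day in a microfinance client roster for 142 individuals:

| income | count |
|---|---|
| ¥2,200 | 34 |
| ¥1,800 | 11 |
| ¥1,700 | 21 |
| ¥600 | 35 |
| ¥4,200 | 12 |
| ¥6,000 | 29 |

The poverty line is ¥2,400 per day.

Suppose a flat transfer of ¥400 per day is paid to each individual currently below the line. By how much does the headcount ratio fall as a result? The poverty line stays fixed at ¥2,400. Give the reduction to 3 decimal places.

0.239

Before: below the line — 35×¥600, 21×¥1,700, 11×¥1,800, 34×¥2,200; headcount ratio = 0.71127.
After the ¥400 transfer: below the line — 35×¥1,000, 21×¥2,100, 11×¥2,200; headcount ratio = 0.47183.
Reduction = 0.71127 − 0.47183 = 0.239.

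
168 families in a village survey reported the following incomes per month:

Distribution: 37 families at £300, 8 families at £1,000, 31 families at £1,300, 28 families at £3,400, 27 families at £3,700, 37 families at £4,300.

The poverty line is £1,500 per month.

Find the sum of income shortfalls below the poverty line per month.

£54,600

Below z: 37×£300, 8×£1,000, 31×£1,300 (q = 76 of N = 168).
Individual gaps: 37×(1500−300) = 44400; 8×(1500−1000) = 4000; 31×(1500−1300) = 6200.
Aggregate gap = £54,600.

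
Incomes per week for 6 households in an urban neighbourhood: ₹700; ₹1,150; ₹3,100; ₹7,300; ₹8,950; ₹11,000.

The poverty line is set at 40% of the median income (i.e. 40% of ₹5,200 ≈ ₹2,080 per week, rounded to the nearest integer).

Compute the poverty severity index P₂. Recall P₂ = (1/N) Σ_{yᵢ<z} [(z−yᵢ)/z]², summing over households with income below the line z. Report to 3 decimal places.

Below the line: ₹700, ₹1,150 (q = 2 of N = 6).
Shortfall ratios: (2080−700)/2080 = 0.6635; (2080−1150)/2080 = 0.4471.
Squared: 0.4402; 0.1999.
Sum = 0.640093; P₂ = 0.640093 / 6 = 0.107.

0.107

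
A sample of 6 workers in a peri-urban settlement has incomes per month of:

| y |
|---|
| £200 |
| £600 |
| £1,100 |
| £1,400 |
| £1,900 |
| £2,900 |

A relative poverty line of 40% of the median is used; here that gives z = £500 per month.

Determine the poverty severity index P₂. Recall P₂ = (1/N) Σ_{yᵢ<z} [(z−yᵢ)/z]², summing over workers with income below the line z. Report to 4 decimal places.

Below the line: £200 (q = 1 of N = 6).
Shortfall ratios: (500−200)/500 = 0.6000.
Squared: 0.3600.
Sum = 0.360000; P₂ = 0.360000 / 6 = 0.0600.

0.0600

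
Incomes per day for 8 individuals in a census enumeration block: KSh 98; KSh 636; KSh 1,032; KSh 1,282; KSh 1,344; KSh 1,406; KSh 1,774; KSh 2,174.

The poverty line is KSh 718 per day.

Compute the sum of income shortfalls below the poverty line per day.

Below z: KSh 98, KSh 636 (q = 2 of N = 8).
Individual gaps: 718−98 = 620; 718−636 = 82.
Aggregate gap = KSh 702.

KSh 702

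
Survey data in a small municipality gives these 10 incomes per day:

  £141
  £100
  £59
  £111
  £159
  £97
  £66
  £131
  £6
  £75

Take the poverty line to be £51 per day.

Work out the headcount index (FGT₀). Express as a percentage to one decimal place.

1 of the 10 households have income below £51.
H = 1/10 = 10.0%.

10.0%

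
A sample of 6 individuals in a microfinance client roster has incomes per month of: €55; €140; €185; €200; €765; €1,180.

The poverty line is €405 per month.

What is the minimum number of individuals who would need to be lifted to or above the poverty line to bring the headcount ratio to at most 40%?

Currently q = 4 of N = 6 are below the line (H = 0.667).
A headcount ratio of at most 40% allows at most ⌊0.40 × 6⌋ = 2 poor individuals.
So at least 4 − 2 = 2 must be lifted.

2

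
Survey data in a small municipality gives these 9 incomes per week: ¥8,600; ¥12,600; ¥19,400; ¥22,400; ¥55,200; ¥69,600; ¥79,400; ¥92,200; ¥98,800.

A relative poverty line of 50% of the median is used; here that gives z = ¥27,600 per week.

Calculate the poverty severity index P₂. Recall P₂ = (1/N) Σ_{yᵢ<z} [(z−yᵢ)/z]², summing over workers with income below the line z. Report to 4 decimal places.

Below z: ¥8,600, ¥12,600, ¥19,400, ¥22,400 (q = 4 of N = 9).
Normalized shortfalls: (27600−8600)/27600 = 0.6884; (27600−12600)/27600 = 0.5435; (27600−19400)/27600 = 0.2971; (27600−22400)/27600 = 0.1884.
Squared: 0.4739; 0.2954; 0.0883; 0.0355.
Sum = 0.893037; P₂ = 0.893037 / 9 = 0.0992.

0.0992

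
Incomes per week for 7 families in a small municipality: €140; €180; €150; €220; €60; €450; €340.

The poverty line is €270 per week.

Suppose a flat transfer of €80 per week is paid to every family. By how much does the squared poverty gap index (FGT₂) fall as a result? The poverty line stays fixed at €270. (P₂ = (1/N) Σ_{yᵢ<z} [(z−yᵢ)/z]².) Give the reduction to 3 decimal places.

Before: below the line — €60, €140, €150, €180, €220; squared poverty gap index (FGT₂) = 0.16853.
After the €80 transfer: below the line — €140, €220, €230, €260; squared poverty gap index (FGT₂) = 0.04135.
Reduction = 0.16853 − 0.04135 = 0.127.

0.127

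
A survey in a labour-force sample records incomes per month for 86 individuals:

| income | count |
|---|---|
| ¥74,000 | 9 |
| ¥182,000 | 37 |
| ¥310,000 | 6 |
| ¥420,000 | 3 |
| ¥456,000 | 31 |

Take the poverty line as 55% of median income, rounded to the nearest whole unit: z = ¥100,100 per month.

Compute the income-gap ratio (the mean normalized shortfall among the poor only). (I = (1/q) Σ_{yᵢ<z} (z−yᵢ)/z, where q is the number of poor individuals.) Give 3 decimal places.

0.261

Below the line: 9×¥74,000 (q = 9 of N = 86).
Shortfall ratios (z−y)/z: 0.2607 (×9); sum = 2.346653.
I averages over the q = 9 poor units only: 2.346653 / 9 = 0.261.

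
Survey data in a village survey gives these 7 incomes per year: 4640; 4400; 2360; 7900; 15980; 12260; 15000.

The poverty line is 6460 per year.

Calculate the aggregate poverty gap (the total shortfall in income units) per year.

7980

Below z: 2360, 4400, 4640 (q = 3 of N = 7).
Individual gaps: 6460−2360 = 4100; 6460−4400 = 2060; 6460−4640 = 1820.
Aggregate gap = 7980.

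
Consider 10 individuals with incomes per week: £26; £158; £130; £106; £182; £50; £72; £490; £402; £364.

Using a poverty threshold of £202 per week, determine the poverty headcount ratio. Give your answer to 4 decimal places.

7 of the 10 individuals have income below £202.
H = 7/10 = 0.7000.

0.7000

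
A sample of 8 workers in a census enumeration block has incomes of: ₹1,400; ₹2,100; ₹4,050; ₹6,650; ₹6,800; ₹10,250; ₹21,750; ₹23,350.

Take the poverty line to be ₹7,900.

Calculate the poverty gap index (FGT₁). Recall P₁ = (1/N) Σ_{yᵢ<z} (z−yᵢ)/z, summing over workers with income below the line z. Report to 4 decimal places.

Below the line: ₹1,400, ₹2,100, ₹4,050, ₹6,650, ₹6,800 (q = 5 of N = 8).
Shortfall ratios: (7900−1400)/7900 = 0.8228; (7900−2100)/7900 = 0.7342; (7900−4050)/7900 = 0.4873; (7900−6650)/7900 = 0.1582; (7900−6800)/7900 = 0.1392.
Sum of shortfalls = 2.341772; P₁ averages over all N: 2.341772 / 8 = 0.2927.

0.2927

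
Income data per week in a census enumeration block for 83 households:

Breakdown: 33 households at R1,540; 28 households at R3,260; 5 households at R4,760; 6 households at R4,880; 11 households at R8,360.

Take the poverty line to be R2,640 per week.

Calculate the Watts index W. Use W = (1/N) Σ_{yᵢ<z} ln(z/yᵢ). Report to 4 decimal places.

Poor units: 33×R1,540 (q = 33 of N = 83).
Log shortfalls: ln(2640/1540) = 0.5390 (×33).
W = 17.786885 / 83 = 0.2143.

0.2143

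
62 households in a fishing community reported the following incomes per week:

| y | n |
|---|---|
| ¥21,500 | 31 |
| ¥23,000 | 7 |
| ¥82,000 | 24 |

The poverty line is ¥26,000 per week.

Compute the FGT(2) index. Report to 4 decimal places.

0.0165

Below z: 31×¥21,500, 7×¥23,000 (q = 38 of N = 62).
Relative gaps: (26000−21500)/26000 = 0.1731 (×31); (26000−23000)/26000 = 0.1154 (×7).
Squared: 0.0300 (×31); 0.0133 (×7).
Sum = 1.021820; P₂ = 1.021820 / 62 = 0.0165.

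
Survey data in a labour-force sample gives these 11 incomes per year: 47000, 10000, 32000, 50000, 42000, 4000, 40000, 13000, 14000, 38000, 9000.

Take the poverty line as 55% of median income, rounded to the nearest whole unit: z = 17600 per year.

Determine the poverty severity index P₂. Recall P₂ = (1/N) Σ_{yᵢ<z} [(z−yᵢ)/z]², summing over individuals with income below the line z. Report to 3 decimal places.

0.103

Incomes under z: 4000, 9000, 10000, 13000, 14000 (q = 5 of N = 11).
Relative gaps: (17600−4000)/17600 = 0.7727; (17600−9000)/17600 = 0.4886; (17600−10000)/17600 = 0.4318; (17600−13000)/17600 = 0.2614; (17600−14000)/17600 = 0.2045.
Squared: 0.5971; 0.2388; 0.1865; 0.0683; 0.0418.
Sum = 1.132490; P₂ = 1.132490 / 11 = 0.103.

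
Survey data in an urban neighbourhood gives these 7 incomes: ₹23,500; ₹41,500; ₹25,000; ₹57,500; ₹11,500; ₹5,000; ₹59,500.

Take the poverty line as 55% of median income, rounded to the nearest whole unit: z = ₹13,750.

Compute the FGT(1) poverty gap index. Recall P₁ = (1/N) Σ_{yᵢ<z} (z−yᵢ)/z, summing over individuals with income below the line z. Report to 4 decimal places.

Poor units: ₹5,000, ₹11,500 (q = 2 of N = 7).
Relative gaps: (13750−5000)/13750 = 0.6364; (13750−11500)/13750 = 0.1636.
Σ = 0.800000. Dividing by the full population N = 7 gives P₁ = 0.1143.

0.1143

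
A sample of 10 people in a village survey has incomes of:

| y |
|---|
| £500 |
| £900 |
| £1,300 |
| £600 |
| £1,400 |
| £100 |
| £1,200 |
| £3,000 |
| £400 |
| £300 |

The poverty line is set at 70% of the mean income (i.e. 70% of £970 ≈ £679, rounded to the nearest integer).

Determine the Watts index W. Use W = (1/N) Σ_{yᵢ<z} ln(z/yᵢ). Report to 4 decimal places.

0.3691

Below the line: £100, £300, £400, £500, £600 (q = 5 of N = 10).
ln(z/y) terms: ln(679/100) = 1.9155; ln(679/300) = 0.8168; ln(679/400) = 0.5292; ln(679/500) = 0.3060; ln(679/600) = 0.1237.
W = 3.691151 / 10 = 0.3691.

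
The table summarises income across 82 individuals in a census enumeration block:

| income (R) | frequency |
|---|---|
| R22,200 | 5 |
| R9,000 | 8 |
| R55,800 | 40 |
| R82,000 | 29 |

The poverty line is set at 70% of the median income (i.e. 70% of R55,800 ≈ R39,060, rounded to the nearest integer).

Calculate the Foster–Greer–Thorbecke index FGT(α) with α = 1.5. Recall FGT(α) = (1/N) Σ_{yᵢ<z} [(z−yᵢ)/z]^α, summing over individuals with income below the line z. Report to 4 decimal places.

0.0832

Below z: 8×R9,000, 5×R22,200 (q = 13 of N = 82).
Normalized shortfalls: (39060−9000)/39060 = 0.7696 (×8); (39060−22200)/39060 = 0.4316 (×5).
Raised to α = 1.5: 0.67513 (×8); 0.28359 (×5).
Sum = 6.818952; FGT(1.5) = 6.818952 / 82 = 0.0832.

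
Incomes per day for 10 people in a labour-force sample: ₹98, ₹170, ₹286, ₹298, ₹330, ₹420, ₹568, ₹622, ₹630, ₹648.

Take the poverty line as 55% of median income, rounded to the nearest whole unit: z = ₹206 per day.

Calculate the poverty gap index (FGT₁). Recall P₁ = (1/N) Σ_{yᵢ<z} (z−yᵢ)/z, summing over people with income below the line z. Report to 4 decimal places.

0.0699

Incomes under z: ₹98, ₹170 (q = 2 of N = 10).
Relative gaps: (206−98)/206 = 0.5243; (206−170)/206 = 0.1748.
Sum of shortfalls = 0.699029; P₁ averages over all N: 0.699029 / 10 = 0.0699.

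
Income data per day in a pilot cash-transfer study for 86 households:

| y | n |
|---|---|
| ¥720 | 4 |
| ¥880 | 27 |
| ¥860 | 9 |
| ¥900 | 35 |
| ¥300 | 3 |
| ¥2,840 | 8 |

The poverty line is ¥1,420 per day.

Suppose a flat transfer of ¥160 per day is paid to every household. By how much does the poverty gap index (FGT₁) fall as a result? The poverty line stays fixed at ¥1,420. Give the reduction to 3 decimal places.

0.102

Before: below the line — 3×¥300, 4×¥720, 9×¥860, 27×¥880, 35×¥900; poverty gap index (FGT₁) = 0.36014.
After the ¥160 transfer: below the line — 3×¥460, 4×¥880, 9×¥1,020, 27×¥1,040, 35×¥1,060; poverty gap index (FGT₁) = 0.25794.
Reduction = 0.36014 − 0.25794 = 0.102.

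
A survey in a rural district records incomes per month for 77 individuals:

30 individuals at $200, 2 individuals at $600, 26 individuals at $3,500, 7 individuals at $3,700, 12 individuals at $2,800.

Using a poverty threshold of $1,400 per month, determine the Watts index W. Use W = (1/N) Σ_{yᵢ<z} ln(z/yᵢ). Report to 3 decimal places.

Incomes under z: 30×$200, 2×$600 (q = 32 of N = 77).
Log shortfalls: ln(1400/200) = 1.9459 (×30); ln(1400/600) = 0.8473 (×2).
W = 60.071900 / 77 = 0.780.

0.780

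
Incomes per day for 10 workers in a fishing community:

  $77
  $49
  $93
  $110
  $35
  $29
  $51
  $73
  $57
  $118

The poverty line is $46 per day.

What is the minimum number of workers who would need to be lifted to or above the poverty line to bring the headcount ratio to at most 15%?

Currently q = 2 of N = 10 are below the line (H = 0.200).
A headcount ratio of at most 15% allows at most ⌊0.15 × 10⌋ = 1 poor workers.
So at least 2 − 1 = 1 must be lifted.

1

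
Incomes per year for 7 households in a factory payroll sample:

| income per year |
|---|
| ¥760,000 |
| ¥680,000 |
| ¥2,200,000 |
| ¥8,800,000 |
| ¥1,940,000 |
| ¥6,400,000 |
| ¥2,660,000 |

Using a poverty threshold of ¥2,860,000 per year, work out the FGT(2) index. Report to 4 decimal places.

Poor units: ¥680,000, ¥760,000, ¥1,940,000, ¥2,200,000, ¥2,660,000 (q = 5 of N = 7).
Relative gaps: (2860000−680000)/2860000 = 0.7622; (2860000−760000)/2860000 = 0.7343; (2860000−1940000)/2860000 = 0.3217; (2860000−2200000)/2860000 = 0.2308; (2860000−2660000)/2860000 = 0.0699.
Squared: 0.5810; 0.5391; 0.1035; 0.0533; 0.0049.
Sum = 1.281774; P₂ = 1.281774 / 7 = 0.1831.

0.1831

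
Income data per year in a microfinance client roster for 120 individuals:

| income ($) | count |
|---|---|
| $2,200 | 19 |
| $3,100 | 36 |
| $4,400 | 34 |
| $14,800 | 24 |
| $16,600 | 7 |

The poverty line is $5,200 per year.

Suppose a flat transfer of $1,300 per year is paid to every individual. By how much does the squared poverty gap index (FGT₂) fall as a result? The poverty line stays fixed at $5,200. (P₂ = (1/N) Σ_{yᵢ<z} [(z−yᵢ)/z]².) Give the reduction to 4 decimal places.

Before: below the line — 19×$2,200, 36×$3,100, 34×$4,400; squared poverty gap index (FGT₂) = 0.108333.
After the $1,300 transfer: below the line — 19×$3,500, 36×$4,400; squared poverty gap index (FGT₂) = 0.024023.
Reduction = 0.108333 − 0.024023 = 0.0843.

0.0843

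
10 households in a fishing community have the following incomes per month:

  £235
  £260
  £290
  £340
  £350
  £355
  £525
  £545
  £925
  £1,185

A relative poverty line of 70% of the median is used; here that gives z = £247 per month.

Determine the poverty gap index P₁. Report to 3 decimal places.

0.005

Incomes under z: £235 (q = 1 of N = 10).
Shortfall ratios: (247−235)/247 = 0.0486.
Σ = 0.048583. Dividing by the full population N = 10 gives P₁ = 0.005.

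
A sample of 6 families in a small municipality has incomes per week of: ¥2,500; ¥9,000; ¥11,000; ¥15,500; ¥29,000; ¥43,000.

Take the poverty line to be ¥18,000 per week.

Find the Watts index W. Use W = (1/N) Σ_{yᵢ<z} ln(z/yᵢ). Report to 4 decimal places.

Poor units: ¥2,500, ¥9,000, ¥11,000, ¥15,500 (q = 4 of N = 6).
Log gaps: ln(18000/2500) = 1.9741; ln(18000/9000) = 0.6931; ln(18000/11000) = 0.4925; ln(18000/15500) = 0.1495.
W = 3.309236 / 6 = 0.5515.

0.5515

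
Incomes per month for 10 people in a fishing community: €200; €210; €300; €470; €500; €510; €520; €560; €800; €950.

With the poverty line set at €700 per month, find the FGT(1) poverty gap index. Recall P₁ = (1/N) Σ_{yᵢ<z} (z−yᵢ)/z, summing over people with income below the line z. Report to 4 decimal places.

0.3329

Below z: €200, €210, €300, €470, €500, €510, €520, €560 (q = 8 of N = 10).
Shortfall ratios: (700−200)/700 = 0.7143; (700−210)/700 = 0.7000; (700−300)/700 = 0.5714; (700−470)/700 = 0.3286; (700−500)/700 = 0.2857; (700−510)/700 = 0.2714; (700−520)/700 = 0.2571; (700−560)/700 = 0.2000.
Σ = 3.328571. Dividing by the full population N = 10 gives P₁ = 0.3329.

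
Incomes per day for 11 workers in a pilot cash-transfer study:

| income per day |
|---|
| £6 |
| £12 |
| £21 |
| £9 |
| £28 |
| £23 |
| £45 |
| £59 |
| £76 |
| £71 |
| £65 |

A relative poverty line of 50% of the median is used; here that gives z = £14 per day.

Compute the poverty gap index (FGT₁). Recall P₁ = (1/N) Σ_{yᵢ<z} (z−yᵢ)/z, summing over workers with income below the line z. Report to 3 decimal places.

0.097

Below the line: £6, £9, £12 (q = 3 of N = 11).
Gap ratios (z−y)/z: (14−6)/14 = 0.5714; (14−9)/14 = 0.3571; (14−12)/14 = 0.1429.
Sum of shortfalls = 1.071429; P₁ averages over all N: 1.071429 / 11 = 0.097.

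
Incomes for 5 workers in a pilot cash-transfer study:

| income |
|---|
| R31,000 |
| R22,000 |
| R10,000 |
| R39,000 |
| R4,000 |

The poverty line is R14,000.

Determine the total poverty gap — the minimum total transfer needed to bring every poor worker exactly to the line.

Below the line: R4,000, R10,000 (q = 2 of N = 5).
Individual gaps: 14000−4000 = 10000; 14000−10000 = 4000.
Aggregate gap = R14,000.

R14,000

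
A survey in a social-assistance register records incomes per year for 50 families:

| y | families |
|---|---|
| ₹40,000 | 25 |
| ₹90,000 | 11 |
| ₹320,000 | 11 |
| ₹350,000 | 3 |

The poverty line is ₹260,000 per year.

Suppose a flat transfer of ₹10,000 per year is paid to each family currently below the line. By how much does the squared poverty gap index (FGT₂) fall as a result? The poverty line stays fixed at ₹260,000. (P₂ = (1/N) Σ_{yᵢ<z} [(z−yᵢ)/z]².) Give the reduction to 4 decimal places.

0.0425

Before: below the line — 25×₹40,000, 11×₹90,000; squared poverty gap index (FGT₂) = 0.452041.
After the ₹10,000 transfer: below the line — 25×₹50,000, 11×₹100,000; squared poverty gap index (FGT₂) = 0.409497.
Reduction = 0.452041 − 0.409497 = 0.0425.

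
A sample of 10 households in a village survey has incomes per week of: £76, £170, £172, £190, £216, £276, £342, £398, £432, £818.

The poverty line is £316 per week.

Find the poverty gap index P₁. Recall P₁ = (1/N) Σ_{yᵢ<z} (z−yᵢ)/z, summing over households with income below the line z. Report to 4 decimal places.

0.2519

Below the line: £76, £170, £172, £190, £216, £276 (q = 6 of N = 10).
Relative gaps: (316−76)/316 = 0.7595; (316−170)/316 = 0.4620; (316−172)/316 = 0.4557; (316−190)/316 = 0.3987; (316−216)/316 = 0.3165; (316−276)/316 = 0.1266.
Sum of shortfalls = 2.518987; P₁ averages over all N: 2.518987 / 10 = 0.2519.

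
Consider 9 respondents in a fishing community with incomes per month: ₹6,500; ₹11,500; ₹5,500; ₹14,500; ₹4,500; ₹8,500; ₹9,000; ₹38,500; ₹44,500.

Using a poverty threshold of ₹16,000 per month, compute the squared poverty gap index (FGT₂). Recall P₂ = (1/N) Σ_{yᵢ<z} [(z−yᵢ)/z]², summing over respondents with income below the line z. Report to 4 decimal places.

0.1999

Below the line: ₹4,500, ₹5,500, ₹6,500, ₹8,500, ₹9,000, ₹11,500, ₹14,500 (q = 7 of N = 9).
Shortfall ratios: (16000−4500)/16000 = 0.7188; (16000−5500)/16000 = 0.6562; (16000−6500)/16000 = 0.5938; (16000−8500)/16000 = 0.4688; (16000−9000)/16000 = 0.4375; (16000−11500)/16000 = 0.2812; (16000−14500)/16000 = 0.0938.
Squared: 0.5166; 0.4307; 0.3525; 0.2197; 0.1914; 0.0791; 0.0088.
Sum = 1.798828; P₂ = 1.798828 / 9 = 0.1999.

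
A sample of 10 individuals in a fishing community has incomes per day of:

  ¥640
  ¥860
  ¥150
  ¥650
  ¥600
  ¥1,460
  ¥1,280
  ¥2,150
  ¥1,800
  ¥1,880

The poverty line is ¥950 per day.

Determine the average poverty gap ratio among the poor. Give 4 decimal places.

0.3895

Poor units: ¥150, ¥600, ¥640, ¥650, ¥860 (q = 5 of N = 10).
Shortfall ratios (z−y)/z: 0.8421, 0.3684, 0.3263, 0.3158, 0.0947; sum = 1.947368.
The income-gap ratio divides by q (the poor only): 1.947368 / 5 = 0.3895.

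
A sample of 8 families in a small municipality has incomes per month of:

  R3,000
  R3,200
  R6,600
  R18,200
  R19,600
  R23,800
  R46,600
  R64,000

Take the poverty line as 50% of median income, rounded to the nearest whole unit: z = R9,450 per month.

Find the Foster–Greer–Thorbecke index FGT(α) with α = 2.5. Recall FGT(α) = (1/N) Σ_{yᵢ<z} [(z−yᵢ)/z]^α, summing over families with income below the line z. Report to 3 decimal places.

0.099

Below the line: R3,000, R3,200, R6,600 (q = 3 of N = 8).
Gap ratios (z−y)/z: (9450−3000)/9450 = 0.6825; (9450−3200)/9450 = 0.6614; (9450−6600)/9450 = 0.3016.
Raised to α = 2.5: 0.38488; 0.35573; 0.04995.
Sum = 0.790555; FGT(2.5) = 0.790555 / 8 = 0.099.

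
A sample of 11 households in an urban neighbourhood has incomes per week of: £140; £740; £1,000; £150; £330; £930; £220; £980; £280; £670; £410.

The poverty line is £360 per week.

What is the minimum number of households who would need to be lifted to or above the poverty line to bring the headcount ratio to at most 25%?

3

5 of the 11 households are poor, so H = 5/11 = 0.455.
A headcount ratio of at most 25% allows at most ⌊0.25 × 11⌋ = 2 poor households.
So at least 5 − 2 = 3 must be lifted.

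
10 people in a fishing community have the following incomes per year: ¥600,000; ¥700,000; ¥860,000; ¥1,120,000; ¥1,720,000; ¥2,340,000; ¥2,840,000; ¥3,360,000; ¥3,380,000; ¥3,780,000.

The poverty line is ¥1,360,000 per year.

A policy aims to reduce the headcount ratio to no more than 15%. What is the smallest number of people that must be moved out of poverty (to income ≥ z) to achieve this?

3

4 of the 10 people are poor, so H = 4/10 = 0.400.
A headcount ratio of at most 15% allows at most ⌊0.15 × 10⌋ = 1 poor people.
So at least 4 − 1 = 3 must be lifted.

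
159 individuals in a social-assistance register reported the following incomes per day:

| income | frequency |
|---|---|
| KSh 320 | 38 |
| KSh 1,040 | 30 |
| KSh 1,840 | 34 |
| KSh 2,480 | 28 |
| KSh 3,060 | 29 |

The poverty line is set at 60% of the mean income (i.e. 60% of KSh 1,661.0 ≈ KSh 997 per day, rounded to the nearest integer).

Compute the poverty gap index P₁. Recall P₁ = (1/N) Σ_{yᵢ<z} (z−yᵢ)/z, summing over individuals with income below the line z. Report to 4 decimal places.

0.1623

Below the line: 38×KSh 320 (q = 38 of N = 159).
Normalized shortfalls: (997−320)/997 = 0.6790 (×38).
Sum of shortfalls = 25.803410; P₁ averages over all N: 25.803410 / 159 = 0.1623.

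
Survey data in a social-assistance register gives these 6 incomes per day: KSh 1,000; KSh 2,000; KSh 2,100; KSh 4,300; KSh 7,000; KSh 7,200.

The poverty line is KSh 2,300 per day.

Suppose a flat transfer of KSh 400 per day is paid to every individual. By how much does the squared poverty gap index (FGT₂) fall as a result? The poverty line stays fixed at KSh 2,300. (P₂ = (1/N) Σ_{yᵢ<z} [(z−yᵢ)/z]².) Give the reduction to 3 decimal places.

0.032

Before: below the line — KSh 1,000, KSh 2,000, KSh 2,100; squared poverty gap index (FGT₂) = 0.05734.
After the KSh 400 transfer: below the line — KSh 1,400; squared poverty gap index (FGT₂) = 0.02552.
Reduction = 0.05734 − 0.02552 = 0.032.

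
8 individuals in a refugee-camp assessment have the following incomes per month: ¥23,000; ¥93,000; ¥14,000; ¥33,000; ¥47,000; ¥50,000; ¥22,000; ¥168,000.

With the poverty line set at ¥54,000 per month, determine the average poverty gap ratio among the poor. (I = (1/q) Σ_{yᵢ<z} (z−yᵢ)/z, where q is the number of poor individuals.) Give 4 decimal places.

0.4167

Below z: ¥14,000, ¥22,000, ¥23,000, ¥33,000, ¥47,000, ¥50,000 (q = 6 of N = 8).
Shortfall ratios (z−y)/z: 0.7407, 0.5926, 0.5741, 0.3889, 0.1296, 0.0741; sum = 2.500000.
The income-gap ratio divides by q (the poor only): 2.500000 / 6 = 0.4167.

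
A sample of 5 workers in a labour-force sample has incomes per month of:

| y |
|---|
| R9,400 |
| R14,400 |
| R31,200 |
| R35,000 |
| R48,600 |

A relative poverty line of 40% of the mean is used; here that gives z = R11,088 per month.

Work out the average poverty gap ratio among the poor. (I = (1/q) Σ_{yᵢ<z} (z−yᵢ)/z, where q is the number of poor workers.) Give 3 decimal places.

Below the line: R9,400 (q = 1 of N = 5).
Shortfall ratios (z−y)/z: 0.1522; sum = 0.152237.
The income-gap ratio divides by q (the poor only): 0.152237 / 1 = 0.152.

0.152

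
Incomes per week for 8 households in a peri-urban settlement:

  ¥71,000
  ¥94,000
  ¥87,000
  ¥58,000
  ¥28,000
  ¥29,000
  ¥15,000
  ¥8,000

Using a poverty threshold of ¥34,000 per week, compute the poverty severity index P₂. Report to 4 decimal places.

Incomes under z: ¥8,000, ¥15,000, ¥28,000, ¥29,000 (q = 4 of N = 8).
Gap ratios (z−y)/z: (34000−8000)/34000 = 0.7647; (34000−15000)/34000 = 0.5588; (34000−28000)/34000 = 0.1765; (34000−29000)/34000 = 0.1471.
Squared: 0.5848; 0.3123; 0.0311; 0.0216.
Sum = 0.949827; P₂ = 0.949827 / 8 = 0.1187.

0.1187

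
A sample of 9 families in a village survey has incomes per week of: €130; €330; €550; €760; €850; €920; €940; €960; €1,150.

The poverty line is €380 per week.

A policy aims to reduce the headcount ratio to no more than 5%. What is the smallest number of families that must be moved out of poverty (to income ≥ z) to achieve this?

2 of the 9 families are poor, so H = 2/9 = 0.222.
A headcount ratio of at most 5% allows at most ⌊0.05 × 9⌋ = 0 poor families.
So at least 2 − 0 = 2 must be lifted.

2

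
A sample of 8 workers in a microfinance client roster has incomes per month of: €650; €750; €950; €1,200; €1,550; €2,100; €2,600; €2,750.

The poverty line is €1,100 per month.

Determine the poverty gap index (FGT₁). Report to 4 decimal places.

0.1080

Below the line: €650, €750, €950 (q = 3 of N = 8).
Relative gaps: (1100−650)/1100 = 0.4091; (1100−750)/1100 = 0.3182; (1100−950)/1100 = 0.1364.
Σ = 0.863636. Dividing by the full population N = 8 gives P₁ = 0.1080.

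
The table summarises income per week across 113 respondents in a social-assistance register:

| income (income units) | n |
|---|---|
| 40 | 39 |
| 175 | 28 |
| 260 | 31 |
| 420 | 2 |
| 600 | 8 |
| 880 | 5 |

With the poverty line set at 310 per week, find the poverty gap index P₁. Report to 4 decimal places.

0.4528

Below z: 39×40, 28×175, 31×260 (q = 98 of N = 113).
Relative gaps: (310−40)/310 = 0.8710 (×39); (310−175)/310 = 0.4355 (×28); (310−260)/310 = 0.1613 (×31).
Σ = 51.161290. Dividing by the full population N = 113 gives P₁ = 0.4528.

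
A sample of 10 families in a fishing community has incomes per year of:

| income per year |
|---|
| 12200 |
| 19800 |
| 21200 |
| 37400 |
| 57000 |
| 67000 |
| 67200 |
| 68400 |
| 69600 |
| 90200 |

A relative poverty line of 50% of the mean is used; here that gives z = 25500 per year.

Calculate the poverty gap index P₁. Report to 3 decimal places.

Incomes under z: 12200, 19800, 21200 (q = 3 of N = 10).
Normalized shortfalls: (25500−12200)/25500 = 0.5216; (25500−19800)/25500 = 0.2235; (25500−21200)/25500 = 0.1686.
Σ = 0.913725. Dividing by the full population N = 10 gives P₁ = 0.091.

0.091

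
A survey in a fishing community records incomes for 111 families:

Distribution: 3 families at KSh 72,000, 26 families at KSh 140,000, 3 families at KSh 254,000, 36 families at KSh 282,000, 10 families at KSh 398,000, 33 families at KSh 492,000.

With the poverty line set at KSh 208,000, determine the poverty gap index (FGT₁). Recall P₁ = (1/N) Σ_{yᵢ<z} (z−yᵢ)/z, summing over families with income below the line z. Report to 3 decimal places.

0.094

Below z: 3×KSh 72,000, 26×KSh 140,000 (q = 29 of N = 111).
Gap ratios (z−y)/z: (208000−72000)/208000 = 0.6538 (×3); (208000−140000)/208000 = 0.3269 (×26).
Sum of shortfalls = 10.461538; P₁ averages over all N: 10.461538 / 111 = 0.094.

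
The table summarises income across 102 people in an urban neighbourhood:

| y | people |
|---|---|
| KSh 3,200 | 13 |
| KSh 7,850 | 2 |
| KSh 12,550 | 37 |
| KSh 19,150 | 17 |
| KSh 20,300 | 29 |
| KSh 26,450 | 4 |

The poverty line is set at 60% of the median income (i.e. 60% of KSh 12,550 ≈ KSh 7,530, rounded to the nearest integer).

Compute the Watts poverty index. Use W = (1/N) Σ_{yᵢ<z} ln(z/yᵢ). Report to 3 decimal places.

Below z: 13×KSh 3,200 (q = 13 of N = 102).
Log shortfalls: ln(7530/3200) = 0.8557 (×13).
W = 11.124675 / 102 = 0.109.

0.109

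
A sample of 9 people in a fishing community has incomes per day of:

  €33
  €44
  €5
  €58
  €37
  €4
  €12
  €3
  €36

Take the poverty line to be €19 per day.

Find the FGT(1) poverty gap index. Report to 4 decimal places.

Poor units: €3, €4, €5, €12 (q = 4 of N = 9).
Relative gaps: (19−3)/19 = 0.8421; (19−4)/19 = 0.7895; (19−5)/19 = 0.7368; (19−12)/19 = 0.3684.
Sum of shortfalls = 2.736842; P₁ averages over all N: 2.736842 / 9 = 0.3041.

0.3041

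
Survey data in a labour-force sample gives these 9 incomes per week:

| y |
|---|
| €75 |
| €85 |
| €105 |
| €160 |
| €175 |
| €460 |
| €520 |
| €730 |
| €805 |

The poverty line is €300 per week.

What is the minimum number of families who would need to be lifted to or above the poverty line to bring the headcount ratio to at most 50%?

1

5 of the 9 families are poor, so H = 5/9 = 0.556.
A headcount ratio of at most 50% allows at most ⌊0.50 × 9⌋ = 4 poor families.
So at least 5 − 4 = 1 must be lifted.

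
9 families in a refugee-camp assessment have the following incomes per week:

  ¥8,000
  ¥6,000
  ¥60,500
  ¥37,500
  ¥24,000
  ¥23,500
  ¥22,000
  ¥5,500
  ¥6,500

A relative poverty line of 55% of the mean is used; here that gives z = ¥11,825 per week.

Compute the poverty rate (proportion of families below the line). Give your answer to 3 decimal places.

4 of the 9 families have income below ¥11,825.
H = 4/9 = 0.444.

0.444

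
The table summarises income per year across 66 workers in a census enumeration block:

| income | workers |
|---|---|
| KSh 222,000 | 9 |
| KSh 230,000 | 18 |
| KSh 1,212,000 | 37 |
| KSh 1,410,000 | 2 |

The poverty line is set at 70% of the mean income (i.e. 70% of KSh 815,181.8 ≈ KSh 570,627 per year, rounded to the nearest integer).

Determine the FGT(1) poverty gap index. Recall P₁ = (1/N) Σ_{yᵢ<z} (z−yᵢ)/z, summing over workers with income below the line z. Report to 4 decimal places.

Below the line: 9×KSh 222,000, 18×KSh 230,000 (q = 27 of N = 66).
Relative gaps: (570627−222000)/570627 = 0.6110 (×9); (570627−230000)/570627 = 0.5969 (×18).
Σ = 16.243411. Dividing by the full population N = 66 gives P₁ = 0.2461.

0.2461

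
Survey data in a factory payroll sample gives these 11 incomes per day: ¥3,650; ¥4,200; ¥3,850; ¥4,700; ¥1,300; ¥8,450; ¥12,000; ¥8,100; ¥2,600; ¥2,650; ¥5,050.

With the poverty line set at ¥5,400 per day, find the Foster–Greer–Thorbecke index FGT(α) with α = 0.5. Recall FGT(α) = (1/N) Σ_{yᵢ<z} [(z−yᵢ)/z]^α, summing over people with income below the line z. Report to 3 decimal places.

0.409

Below the line: ¥1,300, ¥2,600, ¥2,650, ¥3,650, ¥3,850, ¥4,200, ¥4,700, ¥5,050 (q = 8 of N = 11).
Relative gaps: (5400−1300)/5400 = 0.7593; (5400−2600)/5400 = 0.5185; (5400−2650)/5400 = 0.5093; (5400−3650)/5400 = 0.3241; (5400−3850)/5400 = 0.2870; (5400−4200)/5400 = 0.2222; (5400−4700)/5400 = 0.1296; (5400−5050)/5400 = 0.0648.
Raised to α = 0.5: 0.87135; 0.72008; 0.71362; 0.56928; 0.53576; 0.47140; 0.36004; 0.25459.
Sum = 4.496128; FGT(0.5) = 4.496128 / 11 = 0.409.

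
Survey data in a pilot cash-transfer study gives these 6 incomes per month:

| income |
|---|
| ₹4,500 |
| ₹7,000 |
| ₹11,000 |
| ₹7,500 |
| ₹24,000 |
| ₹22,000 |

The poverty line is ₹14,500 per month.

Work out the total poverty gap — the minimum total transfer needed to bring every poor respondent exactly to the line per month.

Incomes under z: ₹4,500, ₹7,000, ₹7,500, ₹11,000 (q = 4 of N = 6).
Individual gaps: 14500−4500 = 10000; 14500−7000 = 7500; 14500−7500 = 7000; 14500−11000 = 3500.
Aggregate gap = ₹28,000.

₹28,000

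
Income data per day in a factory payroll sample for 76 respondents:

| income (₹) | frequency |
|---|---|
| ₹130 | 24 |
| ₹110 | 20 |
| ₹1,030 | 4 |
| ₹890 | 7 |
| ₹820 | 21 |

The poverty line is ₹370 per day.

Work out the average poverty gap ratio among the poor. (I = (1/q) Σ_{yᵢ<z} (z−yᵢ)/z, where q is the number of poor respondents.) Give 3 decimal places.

Incomes under z: 20×₹110, 24×₹130 (q = 44 of N = 76).
Shortfall ratios (z−y)/z: 0.7027 (×20), 0.6486 (×24); sum = 29.621622.
The income-gap ratio divides by q (the poor only): 29.621622 / 44 = 0.673.

0.673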